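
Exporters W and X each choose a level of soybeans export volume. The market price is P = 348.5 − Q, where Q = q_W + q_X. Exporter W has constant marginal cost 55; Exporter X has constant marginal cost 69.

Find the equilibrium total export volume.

Exporter W's profit: π = q_W(348.5 − (q_W + q_X)) − 55q_W.
∂π/∂q_W = 293.5 − 2q_W − q_X = 0, so q_W = 146.75 − 0.5q_X.
By the same steps for X: q_X = 139.75 − 0.5q_W.
Plugging q_X into W's best response: q_W = 146.75 − 0.5(139.75 − 0.5q_W) ⇒ 0.75q_W = 76.875, so q_W = 102.5.
Then q_X = 139.75 − 0.5·102.5 = 88.5.
Total export volume: 102.5 + 88.5 = 191.

191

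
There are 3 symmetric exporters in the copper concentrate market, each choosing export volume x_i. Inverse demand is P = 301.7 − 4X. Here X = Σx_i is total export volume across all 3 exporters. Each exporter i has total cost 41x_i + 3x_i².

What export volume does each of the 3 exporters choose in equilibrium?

A representative exporter's profit is π_i = x_i(301.7 − 4X) − 41x_i − 3x_i², with X = x_i + Σ_{j≠i} x_j.
First-order condition: 260.7 − 14x_i − 4Σ_{j≠i} x_j = 0.
In a symmetric equilibrium every exporter chooses the same x, so Σ_{j≠i} x_j = 2x. The condition becomes 260.7 − 22x = 0, giving x = 260.7/22 = 11.85.

11.85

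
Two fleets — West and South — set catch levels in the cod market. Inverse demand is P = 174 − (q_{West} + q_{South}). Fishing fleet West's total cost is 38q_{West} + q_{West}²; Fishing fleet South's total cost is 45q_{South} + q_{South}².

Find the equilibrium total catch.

53

Fishing fleet West's profit: π = q_{West}(174 − (q_{West} + q_{South})) − 38q_{West} − q_{West}².
∂π/∂q_{West} = 136 − 4q_{West} − q_{South} = 0, so q_{West} = 34 − 0.25q_{South}.
By the same steps for South: q_{South} = 32.25 − 0.25q_{West}.
Plugging q_{South} into West's best response: q_{West} = 34 − 0.25(32.25 − 0.25q_{West}) ⇒ 0.9375q_{West} = 25.9375, so q_{West} = 83/3.
Then q_{South} = 32.25 − 0.25·(83/3) = 76/3.
Total catch: 83/3 + 76/3 = 53.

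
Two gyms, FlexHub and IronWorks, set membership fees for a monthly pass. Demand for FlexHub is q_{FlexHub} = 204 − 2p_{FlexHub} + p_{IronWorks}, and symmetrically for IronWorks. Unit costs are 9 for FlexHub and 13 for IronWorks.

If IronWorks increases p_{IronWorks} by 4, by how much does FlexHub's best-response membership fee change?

FlexHub's profit: π = (p_{FlexHub} − 9)(204 − 2p_{FlexHub} + p_{IronWorks}).
∂π/∂p_{FlexHub} = 222 − 4p_{FlexHub} + p_{IronWorks} = 0 ⇒ p_{FlexHub} = 55.5 + 0.25p_{IronWorks}.
The reaction-function slope is 0.25, so a 4-unit rise in p_{IronWorks} moves p_{FlexHub} by 0.25 × 4 = 1. FlexHub's best response rises — the actions are strategic complements.

1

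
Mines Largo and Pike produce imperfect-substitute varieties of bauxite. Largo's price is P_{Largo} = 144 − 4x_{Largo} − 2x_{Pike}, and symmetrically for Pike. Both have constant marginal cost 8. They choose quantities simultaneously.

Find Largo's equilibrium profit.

Mine Largo's profit: π = x_{Largo}(144 − 4x_{Largo} − 2x_{Pike}) − 8x_{Largo}.
∂π/∂x_{Largo} = 136 − 8x_{Largo} − 2x_{Pike} = 0 ⇒ x_{Largo} = 17 − 0.25x_{Pike}.
The game is symmetric, so in equilibrium x_{Pike} = x_{Largo}: the reaction function gives 1.25x_{Largo} = 17, hence x_{Largo} = 13.6.
P_{Largo} = 144 − 4·13.6 − 2·13.6 = 62.4.
Profit = (62.4 − 8)·13.6 = 739.84.

739.84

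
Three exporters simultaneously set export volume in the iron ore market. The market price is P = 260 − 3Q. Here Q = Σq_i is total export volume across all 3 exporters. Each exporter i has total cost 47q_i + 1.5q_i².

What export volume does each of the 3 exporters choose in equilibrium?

14.2

A representative exporter's profit is π_i = q_i(260 − 3Q) − 47q_i − 1.5q_i², with Q = q_i + Σ_{j≠i} q_j.
First-order condition: 213 − 9q_i − 3Σ_{j≠i} q_j = 0.
With identical exporters, set every q_j = q: then 213 − 9q − 6q = 0, i.e. q = 213/15 = 14.2.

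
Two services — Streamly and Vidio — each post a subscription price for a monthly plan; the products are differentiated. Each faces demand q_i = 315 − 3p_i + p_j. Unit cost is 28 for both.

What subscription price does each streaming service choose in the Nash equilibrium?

Streamly's profit: π = (p_{Streamly} − 28)(315 − 3p_{Streamly} + p_{Vidio}).
∂π/∂p_{Streamly} = 399 − 6p_{Streamly} + p_{Vidio} = 0 ⇒ p_{Streamly} = 66.5 + (1/6)p_{Vidio}.
The game is symmetric, so in equilibrium p_{Vidio} = p_{Streamly}: the reaction function gives (5/6)p_{Streamly} = 66.5, hence p_{Streamly} = 79.8.

79.8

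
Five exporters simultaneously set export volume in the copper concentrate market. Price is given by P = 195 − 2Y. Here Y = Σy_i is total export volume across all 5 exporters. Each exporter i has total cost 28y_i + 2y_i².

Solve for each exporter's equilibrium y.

10.4375

A representative exporter's profit is π_i = y_i(195 − 2Y) − 28y_i − 2y_i², with Y = y_i + Σ_{j≠i} y_j.
First-order condition: 167 − 8y_i − 2Σ_{j≠i} y_j = 0.
With identical exporters, set every y_j = y: then 167 − 8y − 8y = 0, i.e. y = 167/16 = 10.4375.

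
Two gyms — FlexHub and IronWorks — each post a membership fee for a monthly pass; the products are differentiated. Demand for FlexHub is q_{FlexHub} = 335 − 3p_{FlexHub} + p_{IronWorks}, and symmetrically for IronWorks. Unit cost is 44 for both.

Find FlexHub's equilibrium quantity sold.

148.2

FlexHub's profit: π = (p_{FlexHub} − 44)(335 − 3p_{FlexHub} + p_{IronWorks}).
∂π/∂p_{FlexHub} = 467 − 6p_{FlexHub} + p_{IronWorks} = 0 ⇒ p_{FlexHub} = 467/6 + (1/6)p_{IronWorks}.
Setting p_{FlexHub} = p_{IronWorks} in the reaction function: p_{FlexHub} = 467/6 + (1/6)p_{FlexHub}, so p_{FlexHub} = (467/6) / (5/6) = 93.4.
q_{FlexHub} = 335 − 3·93.4 + 93.4 = 148.2.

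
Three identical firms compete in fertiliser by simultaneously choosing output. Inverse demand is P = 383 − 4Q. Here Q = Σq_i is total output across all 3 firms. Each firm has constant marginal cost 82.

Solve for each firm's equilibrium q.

18.8125

A representative firm's profit is π_i = q_i(383 − 4Q) − 82q_i, with Q = q_i + Σ_{j≠i} q_j.
First-order condition: 301 − 8q_i − 4Σ_{j≠i} q_j = 0.
In a symmetric equilibrium every firm chooses the same q, so Σ_{j≠i} q_j = 2q. The condition becomes 301 − 16q = 0, giving q = 301/16 = 18.8125.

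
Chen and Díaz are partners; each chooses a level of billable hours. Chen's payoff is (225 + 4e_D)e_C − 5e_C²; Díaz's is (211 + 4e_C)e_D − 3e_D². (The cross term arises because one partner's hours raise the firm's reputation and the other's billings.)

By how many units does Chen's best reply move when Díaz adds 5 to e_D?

2

Expanding Chen's payoff: 225e_C + 4e_De_C − 5e_C².
∂π/∂e_C = 225 + 4e_D − 10e_C = 0, so e_C = 22.5 + 0.4e_D.
The reaction-function slope is 0.4, so a 5-unit rise in e_D moves e_C by 0.4 × 5 = 2. Chen's best response rises — the actions are strategic complements.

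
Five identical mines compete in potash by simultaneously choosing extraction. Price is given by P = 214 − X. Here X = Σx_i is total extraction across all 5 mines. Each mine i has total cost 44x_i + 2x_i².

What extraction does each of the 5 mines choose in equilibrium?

17

A representative mine's profit is π_i = x_i(214 − X) − 44x_i − 2x_i², with X = x_i + Σ_{j≠i} x_j.
First-order condition: 170 − 6x_i − Σ_{j≠i} x_j = 0.
In a symmetric equilibrium every mine chooses the same x, so Σ_{j≠i} x_j = 4x. The condition becomes 170 − 10x = 0, giving x = 170/10 = 17.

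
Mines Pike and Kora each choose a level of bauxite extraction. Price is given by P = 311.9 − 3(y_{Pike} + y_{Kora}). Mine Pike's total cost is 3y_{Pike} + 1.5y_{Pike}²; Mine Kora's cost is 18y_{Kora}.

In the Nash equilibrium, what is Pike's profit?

Mine Pike's profit: π = y_{Pike}(311.9 − 3(y_{Pike} + y_{Kora})) − 3y_{Pike} − 1.5y_{Pike}².
∂π/∂y_{Pike} = 308.9 − 9y_{Pike} − 3y_{Kora} = 0, so y_{Pike} = 3089/90 − (1/3)y_{Kora}.
For Kora: ∂π/∂y_{Kora} = 293.9 − 6y_{Kora} − 3y_{Pike} = 0 ⇒ y_{Kora} = 2939/60 − 0.5y_{Pike}.
Plugging y_{Kora} into Pike's best response: y_{Pike} = 3089/90 − (1/3)(2939/60 − 0.5y_{Pike}) ⇒ (5/6)y_{Pike} = 3239/180, so y_{Pike} = 3239/150.
Then y_{Kora} = 2939/60 − 0.5·(3239/150) = 2864/75.
Price P = 311.9 − 3·59.78 = 132.56.
Pike's profit: (132.56 − 3)·(3239/150) − 1.5(3239/150)² = 2098.2242.

2098.2242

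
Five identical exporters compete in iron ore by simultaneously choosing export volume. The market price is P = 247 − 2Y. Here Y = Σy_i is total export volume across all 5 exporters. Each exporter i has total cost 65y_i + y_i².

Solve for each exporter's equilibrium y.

13

A representative exporter's profit is π_i = y_i(247 − 2Y) − 65y_i − y_i², with Y = y_i + Σ_{j≠i} y_j.
First-order condition: 182 − 6y_i − 2Σ_{j≠i} y_j = 0.
In a symmetric equilibrium every exporter chooses the same y, so Σ_{j≠i} y_j = 4y. The condition becomes 182 − 14y = 0, giving y = 182/14 = 13.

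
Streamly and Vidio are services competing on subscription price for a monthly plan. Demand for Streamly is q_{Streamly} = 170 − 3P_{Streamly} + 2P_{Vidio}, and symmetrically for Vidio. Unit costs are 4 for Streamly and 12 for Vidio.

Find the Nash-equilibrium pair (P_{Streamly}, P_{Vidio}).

47, 50

Streamly's profit: π = (P_{Streamly} − 4)(170 − 3P_{Streamly} + 2P_{Vidio}).
∂π/∂P_{Streamly} = 182 − 6P_{Streamly} + 2P_{Vidio} = 0 ⇒ P_{Streamly} = 91/3 + (1/3)P_{Vidio}.
Similarly P_{Vidio} = 103/3 + (1/3)P_{Streamly}.
Plugging P_{Vidio} into Streamly's best response: P_{Streamly} = 91/3 + (1/3)(103/3 + (1/3)P_{Streamly}) ⇒ (8/9)P_{Streamly} = 376/9, so P_{Streamly} = 47.
Then P_{Vidio} = 103/3 + (1/3)·47 = 50.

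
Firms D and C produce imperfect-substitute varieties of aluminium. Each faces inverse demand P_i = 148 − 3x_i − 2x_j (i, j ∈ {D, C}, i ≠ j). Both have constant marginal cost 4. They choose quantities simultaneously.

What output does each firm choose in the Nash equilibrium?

Firm D's profit: π = x_D(148 − 3x_D − 2x_C) − 4x_D.
∂π/∂x_D = 144 − 6x_D − 2x_C = 0 ⇒ x_D = 24 − (1/3)x_C.
Setting x_D = x_C in the reaction function: x_D = 24 − (1/3)x_D, so x_D = 24 / (4/3) = 18.

18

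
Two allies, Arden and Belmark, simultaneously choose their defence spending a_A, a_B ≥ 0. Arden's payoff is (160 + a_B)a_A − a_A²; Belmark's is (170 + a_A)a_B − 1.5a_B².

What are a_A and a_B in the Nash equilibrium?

Expanding Arden's payoff: 160a_A + a_Ba_A − a_A².
∂π/∂a_A = 160 + a_B − 2a_A = 0, so a_A = 80 + 0.5a_B.
Likewise for Belmark: a_B = 170/3 + (1/3)a_A.
Substituting the second reaction function into the first: a_A = 80 + 0.5(170/3 + (1/3)a_A), which gives (5/6)a_A = 325/3 ⇒ a_A = 130.
Then a_B = 170/3 + (1/3)·130 = 100.

130, 100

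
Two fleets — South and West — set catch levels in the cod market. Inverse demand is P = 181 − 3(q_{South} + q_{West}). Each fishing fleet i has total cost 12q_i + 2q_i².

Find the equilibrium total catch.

26

Fishing fleet South's profit: π = q_{South}(181 − 3(q_{South} + q_{West})) − 12q_{South} − 2q_{South}².
∂π/∂q_{South} = 169 − 10q_{South} − 3q_{West} = 0, so q_{South} = 16.9 − 0.3q_{West}.
The game is symmetric, so in equilibrium q_{West} = q_{South}: the reaction function gives 1.3q_{South} = 16.9, hence q_{South} = 13.
Total catch: 13 + 13 = 26.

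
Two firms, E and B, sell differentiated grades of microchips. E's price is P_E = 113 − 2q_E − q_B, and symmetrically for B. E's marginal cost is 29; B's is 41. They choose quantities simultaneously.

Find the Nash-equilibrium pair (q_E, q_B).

Firm E's profit: π = q_E(113 − 2q_E − q_B) − 29q_E.
∂π/∂q_E = 84 − 4q_E − q_B = 0 ⇒ q_E = 21 − 0.25q_B.
Similarly q_B = 18 − 0.25q_E.
Plugging q_B into E's best response: q_E = 21 − 0.25(18 − 0.25q_E) ⇒ 0.9375q_E = 16.5, so q_E = 17.6.
Then q_B = 18 − 0.25·17.6 = 13.6.

17.6, 13.6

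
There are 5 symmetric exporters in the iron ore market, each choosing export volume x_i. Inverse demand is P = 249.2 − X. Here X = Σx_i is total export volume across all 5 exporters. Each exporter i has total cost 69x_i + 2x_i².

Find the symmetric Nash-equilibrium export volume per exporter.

18.02

A representative exporter's profit is π_i = x_i(249.2 − X) − 69x_i − 2x_i², with X = x_i + Σ_{j≠i} x_j.
First-order condition: 180.2 − 6x_i − Σ_{j≠i} x_j = 0.
Imposing symmetry (x_j = x for all j) turns Σ_{j≠i} x_j into 4x, so 180.2 = 10x and x = 18.02.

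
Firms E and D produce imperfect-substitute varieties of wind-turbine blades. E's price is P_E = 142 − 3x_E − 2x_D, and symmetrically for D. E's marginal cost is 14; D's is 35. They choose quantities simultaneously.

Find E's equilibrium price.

65.9375

Firm E's profit: π = x_E(142 − 3x_E − 2x_D) − 14x_E.
∂π/∂x_E = 128 − 6x_E − 2x_D = 0 ⇒ x_E = 64/3 − (1/3)x_D.
Similarly x_D = 107/6 − (1/3)x_E.
Solving the two reaction functions simultaneously: (1 − (−1/3)(−1/3))x_E = 64/3 − (1/3)·(107/6), so (8/9)x_E = 277/18 and x_E = 17.3125.
Then x_D = 107/6 − (1/3)·17.3125 = 12.0625.
P_E = 142 − 3·17.3125 − 2·12.0625 = 65.9375.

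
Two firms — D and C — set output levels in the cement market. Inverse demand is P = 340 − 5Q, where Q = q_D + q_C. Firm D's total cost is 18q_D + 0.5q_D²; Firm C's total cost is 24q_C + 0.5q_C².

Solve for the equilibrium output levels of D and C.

20.4375, 19.4375

Firm D's profit: π = q_D(340 − 5(q_D + q_C)) − 18q_D − 0.5q_D².
∂π/∂q_D = 322 − 11q_D − 5q_C = 0, so q_D = 322/11 − (5/11)q_C.
By the same steps for C: q_C = 316/11 − (5/11)q_D.
Substituting the second reaction function into the first: q_D = 322/11 − (5/11)(316/11 − (5/11)q_D), which gives (96/121)q_D = 1962/121 ⇒ q_D = 20.4375.
Then q_C = 316/11 − (5/11)·20.4375 = 19.4375.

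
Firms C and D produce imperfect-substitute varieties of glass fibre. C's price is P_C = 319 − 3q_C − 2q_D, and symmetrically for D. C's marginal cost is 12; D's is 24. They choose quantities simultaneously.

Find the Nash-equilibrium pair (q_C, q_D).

Firm C's profit: π = q_C(319 − 3q_C − 2q_D) − 12q_C.
∂π/∂q_C = 307 − 6q_C − 2q_D = 0 ⇒ q_C = 307/6 − (1/3)q_D.
Similarly q_D = 295/6 − (1/3)q_C.
Solving the two reaction functions simultaneously: (1 − (−1/3)(−1/3))q_C = 307/6 − (1/3)·(295/6), so (8/9)q_C = 313/9 and q_C = 39.125.
Then q_D = 295/6 − (1/3)·39.125 = 36.125.

39.125, 36.125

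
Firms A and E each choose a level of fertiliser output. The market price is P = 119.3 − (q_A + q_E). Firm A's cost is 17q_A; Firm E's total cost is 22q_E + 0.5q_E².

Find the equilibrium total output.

Firm A's profit: π = q_A(119.3 − (q_A + q_E)) − 17q_A.
∂π/∂q_A = 102.3 − 2q_A − q_E = 0, so q_A = 51.15 − 0.5q_E.
For E: ∂π/∂q_E = 97.3 − 3q_E − q_A = 0 ⇒ q_E = 973/30 − (1/3)q_A.
Plugging q_E into A's best response: q_A = 51.15 − 0.5(973/30 − (1/3)q_A) ⇒ (5/6)q_A = 524/15, so q_A = 41.92.
Then q_E = 973/30 − (1/3)·41.92 = 18.46.
Total output: 41.92 + 18.46 = 60.38.

60.38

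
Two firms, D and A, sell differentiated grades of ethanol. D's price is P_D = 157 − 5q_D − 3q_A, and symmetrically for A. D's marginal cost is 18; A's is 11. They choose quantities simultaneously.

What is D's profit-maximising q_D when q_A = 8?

Firm D's profit: π = q_D(157 − 5q_D − 3q_A) − 18q_D.
∂π/∂q_D = 139 − 10q_D − 3q_A = 0 ⇒ q_D = 13.9 − 0.3q_A.
At q_A = 8: q_D = 13.9 − 0.3·8 = 11.5.

11.5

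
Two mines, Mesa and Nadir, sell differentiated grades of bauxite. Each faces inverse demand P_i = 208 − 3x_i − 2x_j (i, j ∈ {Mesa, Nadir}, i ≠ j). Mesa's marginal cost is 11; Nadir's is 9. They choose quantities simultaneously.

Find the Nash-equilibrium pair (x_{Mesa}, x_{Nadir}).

Mine Mesa's profit: π = x_{Mesa}(208 − 3x_{Mesa} − 2x_{Nadir}) − 11x_{Mesa}.
∂π/∂x_{Mesa} = 197 − 6x_{Mesa} − 2x_{Nadir} = 0 ⇒ x_{Mesa} = 197/6 − (1/3)x_{Nadir}.
Similarly x_{Nadir} = 199/6 − (1/3)x_{Mesa}.
Solving the two reaction functions simultaneously: (1 − (−1/3)(−1/3))x_{Mesa} = 197/6 − (1/3)·(199/6), so (8/9)x_{Mesa} = 196/9 and x_{Mesa} = 24.5.
Then x_{Nadir} = 199/6 − (1/3)·24.5 = 25.

24.5, 25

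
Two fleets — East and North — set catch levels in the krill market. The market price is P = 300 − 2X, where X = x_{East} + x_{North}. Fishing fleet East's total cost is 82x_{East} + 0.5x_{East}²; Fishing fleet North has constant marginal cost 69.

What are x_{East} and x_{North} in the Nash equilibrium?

Fishing fleet East's profit: π = x_{East}(300 − 2(x_{East} + x_{North})) − 82x_{East} − 0.5x_{East}².
∂π/∂x_{East} = 218 − 5x_{East} − 2x_{North} = 0, so x_{East} = 43.6 − 0.4x_{North}.
For North: ∂π/∂x_{North} = 231 − 4x_{North} − 2x_{East} = 0 ⇒ x_{North} = 57.75 − 0.5x_{East}.
Solving the two reaction functions simultaneously: (1 − (−0.4)(−0.5))x_{East} = 43.6 − 0.4·57.75, so 0.8x_{East} = 20.5 and x_{East} = 25.625.
Then x_{North} = 57.75 − 0.5·25.625 = 44.9375.

25.625, 44.9375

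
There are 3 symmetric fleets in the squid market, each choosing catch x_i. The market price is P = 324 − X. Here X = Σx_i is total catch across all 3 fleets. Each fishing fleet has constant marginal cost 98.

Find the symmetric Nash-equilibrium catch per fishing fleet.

56.5

A representative fishing fleet's profit is π_i = x_i(324 − X) − 98x_i, with X = x_i + Σ_{j≠i} x_j.
First-order condition: 226 − 2x_i − Σ_{j≠i} x_j = 0.
With identical fishing fleets, set every x_j = x: then 226 − 2x − 2x = 0, i.e. x = 226/4 = 56.5.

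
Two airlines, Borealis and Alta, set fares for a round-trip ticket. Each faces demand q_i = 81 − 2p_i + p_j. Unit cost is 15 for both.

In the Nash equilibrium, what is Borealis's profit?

968

Borealis's profit: π = (p_{Borealis} − 15)(81 − 2p_{Borealis} + p_{Alta}).
∂π/∂p_{Borealis} = 111 − 4p_{Borealis} + p_{Alta} = 0 ⇒ p_{Borealis} = 27.75 + 0.25p_{Alta}.
The game is symmetric, so in equilibrium p_{Alta} = p_{Borealis}: the reaction function gives 0.75p_{Borealis} = 27.75, hence p_{Borealis} = 37.
q_{Borealis} = 81 − 2·37 + 37 = 44.
Profit = (37 − 15)·44 = 968.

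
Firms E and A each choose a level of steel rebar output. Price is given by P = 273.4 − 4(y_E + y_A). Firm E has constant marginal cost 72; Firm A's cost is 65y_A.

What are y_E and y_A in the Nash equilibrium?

Firm E's profit: π = y_E(273.4 − 4(y_E + y_A)) − 72y_E.
∂π/∂y_E = 201.4 − 8y_E − 4y_A = 0, so y_E = 25.175 − 0.5y_A.
By the same steps for A: y_A = 26.05 − 0.5y_E.
Substituting the second reaction function into the first: y_E = 25.175 − 0.5(26.05 − 0.5y_E), which gives 0.75y_E = 12.15 ⇒ y_E = 16.2.
Then y_A = 26.05 − 0.5·16.2 = 17.95.

16.2, 17.95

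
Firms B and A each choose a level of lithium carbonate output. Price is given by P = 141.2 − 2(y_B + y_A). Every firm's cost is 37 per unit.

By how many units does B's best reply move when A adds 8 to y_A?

Firm B's profit: π = y_B(141.2 − 2(y_B + y_A)) − 37y_B.
∂π/∂y_B = 104.2 − 4y_B − 2y_A = 0, so y_B = 26.05 − 0.5y_A.
The reaction-function slope is −0.5, so an 8-unit rise in y_A moves y_B by −0.5 × 8 = −4. B's best response falls — the actions are strategic substitutes.

-4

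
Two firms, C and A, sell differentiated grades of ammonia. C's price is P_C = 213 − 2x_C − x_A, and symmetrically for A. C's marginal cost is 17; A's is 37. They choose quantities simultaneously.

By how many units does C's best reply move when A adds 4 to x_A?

Firm C's profit: π = x_C(213 − 2x_C − x_A) − 17x_C.
∂π/∂x_C = 196 − 4x_C − x_A = 0 ⇒ x_C = 49 − 0.25x_A.
The reaction-function slope is −0.25, so a 4-unit rise in x_A moves x_C by −0.25 × 4 = −1. C's best response falls — the actions are strategic substitutes.

-1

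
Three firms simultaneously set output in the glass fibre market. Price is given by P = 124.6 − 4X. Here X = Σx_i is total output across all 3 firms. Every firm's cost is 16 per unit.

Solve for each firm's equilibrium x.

A representative firm's profit is π_i = x_i(124.6 − 4X) − 16x_i, with X = x_i + Σ_{j≠i} x_j.
First-order condition: 108.6 − 8x_i − 4Σ_{j≠i} x_j = 0.
Imposing symmetry (x_j = x for all j) turns Σ_{j≠i} x_j into 2x, so 108.6 = 16x and x = 6.7875.

6.7875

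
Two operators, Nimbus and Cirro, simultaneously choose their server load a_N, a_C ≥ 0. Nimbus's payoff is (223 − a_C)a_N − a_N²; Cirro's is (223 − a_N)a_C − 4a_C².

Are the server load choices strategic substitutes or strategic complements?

Expanding Nimbus's payoff: 223a_N − a_Ca_N − a_N².
∂π/∂a_N = 223 − a_C − 2a_N = 0, so a_N = 111.5 − 0.5a_C.
The best-response slope da_N/da_C = −0.5 < 0: the reaction function is downward-sloping, so the choices are strategic substitutes.

strategic substitutes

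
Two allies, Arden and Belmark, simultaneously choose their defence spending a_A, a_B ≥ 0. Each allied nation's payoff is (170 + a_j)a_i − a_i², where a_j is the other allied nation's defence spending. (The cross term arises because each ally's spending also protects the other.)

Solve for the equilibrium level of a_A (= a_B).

170

Arden's payoff is (170 + a_B)a_A − a_A².
∂π/∂a_A = 170 + a_B − 2a_A = 0, so a_A = 85 + 0.5a_B.
The game is symmetric, so in equilibrium a_B = a_A: the reaction function gives 0.5a_A = 85, hence a_A = 170.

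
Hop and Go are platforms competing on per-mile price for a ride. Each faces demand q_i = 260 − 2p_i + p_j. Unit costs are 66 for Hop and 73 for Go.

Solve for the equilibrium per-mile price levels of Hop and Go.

131.6, 134.4

Hop's profit: π = (p_{Hop} − 66)(260 − 2p_{Hop} + p_{Go}).
∂π/∂p_{Hop} = 392 − 4p_{Hop} + p_{Go} = 0 ⇒ p_{Hop} = 98 + 0.25p_{Go}.
Similarly p_{Go} = 101.5 + 0.25p_{Hop}.
Substituting the second reaction function into the first: p_{Hop} = 98 + 0.25(101.5 + 0.25p_{Hop}), which gives 0.9375p_{Hop} = 123.375 ⇒ p_{Hop} = 131.6.
Then p_{Go} = 101.5 + 0.25·131.6 = 134.4.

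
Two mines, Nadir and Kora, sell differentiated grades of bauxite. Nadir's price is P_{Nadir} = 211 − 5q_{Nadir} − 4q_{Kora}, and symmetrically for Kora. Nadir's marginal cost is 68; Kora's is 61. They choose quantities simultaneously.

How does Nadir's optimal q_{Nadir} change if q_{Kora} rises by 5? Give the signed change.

-2

Mine Nadir's profit: π = q_{Nadir}(211 − 5q_{Nadir} − 4q_{Kora}) − 68q_{Nadir}.
∂π/∂q_{Nadir} = 143 − 10q_{Nadir} − 4q_{Kora} = 0 ⇒ q_{Nadir} = 14.3 − 0.4q_{Kora}.
The reaction-function slope is −0.4, so a 5-unit rise in q_{Kora} moves q_{Nadir} by −0.4 × 5 = −2. Nadir's best response falls — the actions are strategic substitutes.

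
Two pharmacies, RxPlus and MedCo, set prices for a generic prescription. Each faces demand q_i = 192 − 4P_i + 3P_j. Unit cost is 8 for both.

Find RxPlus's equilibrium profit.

5416.96

RxPlus's profit: π = (P_{RxPlus} − 8)(192 − 4P_{RxPlus} + 3P_{MedCo}).
∂π/∂P_{RxPlus} = 224 − 8P_{RxPlus} + 3P_{MedCo} = 0 ⇒ P_{RxPlus} = 28 + 0.375P_{MedCo}.
The game is symmetric, so in equilibrium P_{MedCo} = P_{RxPlus}: the reaction function gives 0.625P_{RxPlus} = 28, hence P_{RxPlus} = 44.8.
q_{RxPlus} = 192 − 4·44.8 + 3·44.8 = 147.2.
Profit = (44.8 − 8)·147.2 = 5416.96.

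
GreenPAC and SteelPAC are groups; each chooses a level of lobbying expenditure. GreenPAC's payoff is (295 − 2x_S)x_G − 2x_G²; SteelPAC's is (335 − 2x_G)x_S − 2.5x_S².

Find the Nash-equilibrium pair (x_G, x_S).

50.3125, 46.875

Expanding GreenPAC's payoff: 295x_G − 2x_Sx_G − 2x_G².
∂π/∂x_G = 295 − 2x_S − 4x_G = 0, so x_G = 73.75 − 0.5x_S.
Likewise for SteelPAC: x_S = 67 − 0.4x_G.
Plugging x_S into GreenPAC's best response: x_G = 73.75 − 0.5(67 − 0.4x_G) ⇒ 0.8x_G = 40.25, so x_G = 50.3125.
Then x_S = 67 − 0.4·50.3125 = 46.875.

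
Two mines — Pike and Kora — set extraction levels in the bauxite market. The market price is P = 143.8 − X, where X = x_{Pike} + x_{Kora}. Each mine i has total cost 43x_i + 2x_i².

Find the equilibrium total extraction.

Mine Pike's profit: π = x_{Pike}(143.8 − (x_{Pike} + x_{Kora})) − 43x_{Pike} − 2x_{Pike}².
∂π/∂x_{Pike} = 100.8 − 6x_{Pike} − x_{Kora} = 0, so x_{Pike} = 16.8 − (1/6)x_{Kora}.
By symmetry x_{Kora} = x_{Pike}; substituting into the reaction function, (7/6)x_{Pike} = 16.8 and x_{Pike} = 14.4.
Total extraction: 14.4 + 14.4 = 28.8.

28.8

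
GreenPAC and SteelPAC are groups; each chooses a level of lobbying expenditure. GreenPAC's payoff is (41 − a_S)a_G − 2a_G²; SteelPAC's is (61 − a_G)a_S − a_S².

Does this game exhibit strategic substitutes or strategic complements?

Expanding GreenPAC's payoff: 41a_G − a_Sa_G − 2a_G².
∂π/∂a_G = 41 − a_S − 4a_G = 0, so a_G = 10.25 − 0.25a_S.
The best-response slope da_G/da_S = −0.25 < 0: the reaction function is downward-sloping, so the choices are strategic substitutes.

strategic substitutes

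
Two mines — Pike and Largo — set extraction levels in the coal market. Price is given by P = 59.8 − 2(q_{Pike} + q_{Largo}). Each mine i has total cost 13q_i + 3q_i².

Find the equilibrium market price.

44.2

Mine Pike's profit: π = q_{Pike}(59.8 − 2(q_{Pike} + q_{Largo})) − 13q_{Pike} − 3q_{Pike}².
∂π/∂q_{Pike} = 46.8 − 10q_{Pike} − 2q_{Largo} = 0, so q_{Pike} = 4.68 − 0.2q_{Largo}.
By symmetry q_{Largo} = q_{Pike}; substituting into the reaction function, 1.2q_{Pike} = 4.68 and q_{Pike} = 3.9.
Equilibrium price: P = 59.8 − 2·7.8 = 44.2.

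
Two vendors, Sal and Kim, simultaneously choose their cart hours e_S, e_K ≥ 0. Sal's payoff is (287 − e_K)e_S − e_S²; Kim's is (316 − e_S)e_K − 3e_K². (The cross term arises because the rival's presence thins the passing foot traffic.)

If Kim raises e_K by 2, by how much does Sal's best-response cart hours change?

Expanding Sal's payoff: 287e_S − e_Ke_S − e_S².
∂π/∂e_S = 287 − e_K − 2e_S = 0, so e_S = 143.5 − 0.5e_K.
The reaction-function slope is −0.5, so a 2-unit rise in e_K moves e_S by −0.5 × 2 = −1. Sal's best response falls — the actions are strategic substitutes.

-1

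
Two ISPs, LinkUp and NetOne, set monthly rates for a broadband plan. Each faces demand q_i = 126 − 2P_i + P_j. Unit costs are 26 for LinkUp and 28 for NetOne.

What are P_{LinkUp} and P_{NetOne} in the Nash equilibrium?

LinkUp's profit: π = (P_{LinkUp} − 26)(126 − 2P_{LinkUp} + P_{NetOne}).
∂π/∂P_{LinkUp} = 178 − 4P_{LinkUp} + P_{NetOne} = 0 ⇒ P_{LinkUp} = 44.5 + 0.25P_{NetOne}.
Similarly P_{NetOne} = 45.5 + 0.25P_{LinkUp}.
Substituting the second reaction function into the first: P_{LinkUp} = 44.5 + 0.25(45.5 + 0.25P_{LinkUp}), which gives 0.9375P_{LinkUp} = 55.875 ⇒ P_{LinkUp} = 59.6.
Then P_{NetOne} = 45.5 + 0.25·59.6 = 60.4.

59.6, 60.4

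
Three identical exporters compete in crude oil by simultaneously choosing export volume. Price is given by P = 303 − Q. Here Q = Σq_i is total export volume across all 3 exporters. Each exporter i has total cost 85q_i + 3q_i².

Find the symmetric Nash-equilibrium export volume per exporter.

A representative exporter's profit is π_i = q_i(303 − Q) − 85q_i − 3q_i², with Q = q_i + Σ_{j≠i} q_j.
First-order condition: 218 − 8q_i − Σ_{j≠i} q_j = 0.
Imposing symmetry (q_j = q for all j) turns Σ_{j≠i} q_j into 2q, so 218 = 10q and q = 21.8.

21.8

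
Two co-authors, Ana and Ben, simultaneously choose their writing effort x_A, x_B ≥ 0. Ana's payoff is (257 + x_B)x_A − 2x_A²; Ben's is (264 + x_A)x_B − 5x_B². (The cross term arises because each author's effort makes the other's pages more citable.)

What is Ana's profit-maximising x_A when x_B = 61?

Expanding Ana's payoff: 257x_A + x_Bx_A − 2x_A².
∂π/∂x_A = 257 + x_B − 4x_A = 0, so x_A = 64.25 + 0.25x_B.
At x_B = 61: x_A = 64.25 + 0.25·61 = 79.5.

79.5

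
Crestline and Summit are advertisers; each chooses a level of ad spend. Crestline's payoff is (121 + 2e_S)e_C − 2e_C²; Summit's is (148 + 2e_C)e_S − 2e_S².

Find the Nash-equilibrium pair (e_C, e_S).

65, 69.5

Expanding Crestline's payoff: 121e_C + 2e_Se_C − 2e_C².
∂π/∂e_C = 121 + 2e_S − 4e_C = 0, so e_C = 30.25 + 0.5e_S.
Likewise for Summit: e_S = 37 + 0.5e_C.
Plugging e_S into Crestline's best response: e_C = 30.25 + 0.5(37 + 0.5e_C) ⇒ 0.75e_C = 48.75, so e_C = 65.
Then e_S = 37 + 0.5·65 = 69.5.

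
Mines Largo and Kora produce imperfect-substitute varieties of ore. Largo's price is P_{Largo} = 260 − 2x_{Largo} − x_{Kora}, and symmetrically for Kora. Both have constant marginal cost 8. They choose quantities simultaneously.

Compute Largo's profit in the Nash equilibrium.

5080.32

Mine Largo's profit: π = x_{Largo}(260 − 2x_{Largo} − x_{Kora}) − 8x_{Largo}.
∂π/∂x_{Largo} = 252 − 4x_{Largo} − x_{Kora} = 0 ⇒ x_{Largo} = 63 − 0.25x_{Kora}.
Setting x_{Largo} = x_{Kora} in the reaction function: x_{Largo} = 63 − 0.25x_{Largo}, so x_{Largo} = 63 / 1.25 = 50.4.
P_{Largo} = 260 − 2·50.4 − 50.4 = 108.8.
Profit = (108.8 − 8)·50.4 = 5080.32.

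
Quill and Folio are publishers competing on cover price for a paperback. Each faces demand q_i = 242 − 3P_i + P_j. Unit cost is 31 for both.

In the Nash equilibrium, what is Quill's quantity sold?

Quill's profit: π = (P_{Quill} − 31)(242 − 3P_{Quill} + P_{Folio}).
∂π/∂P_{Quill} = 335 − 6P_{Quill} + P_{Folio} = 0 ⇒ P_{Quill} = 335/6 + (1/6)P_{Folio}.
The game is symmetric, so in equilibrium P_{Folio} = P_{Quill}: the reaction function gives (5/6)P_{Quill} = 335/6, hence P_{Quill} = 67.
q_{Quill} = 242 − 3·67 + 67 = 108.

108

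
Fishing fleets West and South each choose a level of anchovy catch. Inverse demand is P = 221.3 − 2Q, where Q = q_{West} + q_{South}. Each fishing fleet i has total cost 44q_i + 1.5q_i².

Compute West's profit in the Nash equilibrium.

Fishing fleet West's profit: π = q_{West}(221.3 − 2(q_{West} + q_{South})) − 44q_{West} − 1.5q_{West}².
∂π/∂q_{West} = 177.3 − 7q_{West} − 2q_{South} = 0, so q_{West} = 1773/70 − (2/7)q_{South}.
Setting q_{West} = q_{South} in the reaction function: q_{West} = 1773/70 − (2/7)q_{West}, so q_{West} = (1773/70) / (9/7) = 19.7.
Price P = 221.3 − 2·39.4 = 142.5.
West's profit: (142.5 − 44)·19.7 − 1.5(19.7)² = 1358.315.

1358.315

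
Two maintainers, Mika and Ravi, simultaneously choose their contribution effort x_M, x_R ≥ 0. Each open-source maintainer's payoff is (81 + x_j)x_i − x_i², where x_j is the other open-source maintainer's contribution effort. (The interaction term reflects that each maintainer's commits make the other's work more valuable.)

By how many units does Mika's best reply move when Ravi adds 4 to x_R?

2

Mika's payoff is (81 + x_R)x_M − x_M².
∂π/∂x_M = 81 + x_R − 2x_M = 0, so x_M = 40.5 + 0.5x_R.
The reaction-function slope is 0.5, so a 4-unit rise in x_R moves x_M by 0.5 × 4 = 2. Mika's best response rises — the actions are strategic complements.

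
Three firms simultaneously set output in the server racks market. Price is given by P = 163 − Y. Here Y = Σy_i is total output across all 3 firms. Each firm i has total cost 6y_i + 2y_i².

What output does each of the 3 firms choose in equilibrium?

A representative firm's profit is π_i = y_i(163 − Y) − 6y_i − 2y_i², with Y = y_i + Σ_{j≠i} y_j.
First-order condition: 157 − 6y_i − Σ_{j≠i} y_j = 0.
Imposing symmetry (y_j = y for all j) turns Σ_{j≠i} y_j into 2y, so 157 = 8y and y = 19.625.

19.625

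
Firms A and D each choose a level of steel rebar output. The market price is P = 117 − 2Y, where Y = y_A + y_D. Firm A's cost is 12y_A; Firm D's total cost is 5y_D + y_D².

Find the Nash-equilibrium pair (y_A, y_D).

20.3, 11.9

Firm A's profit: π = y_A(117 − 2(y_A + y_D)) − 12y_A.
∂π/∂y_A = 105 − 4y_A − 2y_D = 0, so y_A = 26.25 − 0.5y_D.
For D: ∂π/∂y_D = 112 − 6y_D − 2y_A = 0 ⇒ y_D = 56/3 − (1/3)y_A.
Substituting the second reaction function into the first: y_A = 26.25 − 0.5(56/3 − (1/3)y_A), which gives (5/6)y_A = 203/12 ⇒ y_A = 20.3.
Then y_D = 56/3 − (1/3)·20.3 = 11.9.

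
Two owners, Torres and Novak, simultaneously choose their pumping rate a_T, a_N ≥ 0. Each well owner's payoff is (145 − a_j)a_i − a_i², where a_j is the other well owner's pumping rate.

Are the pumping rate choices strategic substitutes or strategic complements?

Torres's payoff is (145 − a_N)a_T − a_T².
∂π/∂a_T = 145 − a_N − 2a_T = 0, so a_T = 72.5 − 0.5a_N.
The best-response slope da_T/da_N = −0.5 < 0: the reaction function is downward-sloping, so the choices are strategic substitutes.

strategic substitutes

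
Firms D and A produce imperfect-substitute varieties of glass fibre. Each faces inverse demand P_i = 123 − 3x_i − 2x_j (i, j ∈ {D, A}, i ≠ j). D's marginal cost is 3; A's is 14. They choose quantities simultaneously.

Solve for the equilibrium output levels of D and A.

15.6875, 12.9375

Firm D's profit: π = x_D(123 − 3x_D − 2x_A) − 3x_D.
∂π/∂x_D = 120 − 6x_D − 2x_A = 0 ⇒ x_D = 20 − (1/3)x_A.
Similarly x_A = 109/6 − (1/3)x_D.
Substituting the second reaction function into the first: x_D = 20 − (1/3)(109/6 − (1/3)x_D), which gives (8/9)x_D = 251/18 ⇒ x_D = 15.6875.
Then x_A = 109/6 − (1/3)·15.6875 = 12.9375.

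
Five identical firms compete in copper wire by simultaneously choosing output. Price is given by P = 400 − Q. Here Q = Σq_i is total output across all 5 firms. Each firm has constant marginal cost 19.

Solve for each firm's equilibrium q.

63.5

A representative firm's profit is π_i = q_i(400 − Q) − 19q_i, with Q = q_i + Σ_{j≠i} q_j.
First-order condition: 381 − 2q_i − Σ_{j≠i} q_j = 0.
Imposing symmetry (q_j = q for all j) turns Σ_{j≠i} q_j into 4q, so 381 = 6q and q = 63.5.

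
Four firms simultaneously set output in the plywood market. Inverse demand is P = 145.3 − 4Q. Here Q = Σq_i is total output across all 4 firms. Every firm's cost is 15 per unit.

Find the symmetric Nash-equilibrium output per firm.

A representative firm's profit is π_i = q_i(145.3 − 4Q) − 15q_i, with Q = q_i + Σ_{j≠i} q_j.
First-order condition: 130.3 − 8q_i − 4Σ_{j≠i} q_j = 0.
With identical firms, set every q_j = q: then 130.3 − 8q − 12q = 0, i.e. q = 130.3/20 = 6.515.

6.515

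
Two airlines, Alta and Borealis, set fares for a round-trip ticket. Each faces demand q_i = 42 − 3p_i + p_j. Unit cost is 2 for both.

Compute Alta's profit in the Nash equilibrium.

173.28

Alta's profit: π = (p_{Alta} − 2)(42 − 3p_{Alta} + p_{Borealis}).
∂π/∂p_{Alta} = 48 − 6p_{Alta} + p_{Borealis} = 0 ⇒ p_{Alta} = 8 + (1/6)p_{Borealis}.
The game is symmetric, so in equilibrium p_{Borealis} = p_{Alta}: the reaction function gives (5/6)p_{Alta} = 8, hence p_{Alta} = 9.6.
q_{Alta} = 42 − 3·9.6 + 9.6 = 22.8.
Profit = (9.6 − 2)·22.8 = 173.28.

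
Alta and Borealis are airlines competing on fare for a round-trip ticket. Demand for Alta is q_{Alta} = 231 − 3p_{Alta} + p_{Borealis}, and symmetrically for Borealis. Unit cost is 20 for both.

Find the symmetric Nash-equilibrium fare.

Alta's profit: π = (p_{Alta} − 20)(231 − 3p_{Alta} + p_{Borealis}).
∂π/∂p_{Alta} = 291 − 6p_{Alta} + p_{Borealis} = 0 ⇒ p_{Alta} = 48.5 + (1/6)p_{Borealis}.
The game is symmetric, so in equilibrium p_{Borealis} = p_{Alta}: the reaction function gives (5/6)p_{Alta} = 48.5, hence p_{Alta} = 58.2.

58.2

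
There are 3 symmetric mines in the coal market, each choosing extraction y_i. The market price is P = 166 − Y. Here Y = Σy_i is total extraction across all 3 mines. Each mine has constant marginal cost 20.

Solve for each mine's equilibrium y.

36.5

A representative mine's profit is π_i = y_i(166 − Y) − 20y_i, with Y = y_i + Σ_{j≠i} y_j.
First-order condition: 146 − 2y_i − Σ_{j≠i} y_j = 0.
Imposing symmetry (y_j = y for all j) turns Σ_{j≠i} y_j into 2y, so 146 = 4y and y = 36.5.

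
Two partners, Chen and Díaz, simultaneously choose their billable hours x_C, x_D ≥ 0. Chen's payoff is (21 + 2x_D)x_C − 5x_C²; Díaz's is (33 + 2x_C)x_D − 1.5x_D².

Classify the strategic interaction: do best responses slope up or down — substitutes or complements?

strategic complements

Expanding Chen's payoff: 21x_C + 2x_Dx_C − 5x_C².
∂π/∂x_C = 21 + 2x_D − 10x_C = 0, so x_C = 2.1 + 0.2x_D.
The best-response slope dx_C/dx_D = 0.2 > 0: the reaction function is upward-sloping, so the choices are strategic complements.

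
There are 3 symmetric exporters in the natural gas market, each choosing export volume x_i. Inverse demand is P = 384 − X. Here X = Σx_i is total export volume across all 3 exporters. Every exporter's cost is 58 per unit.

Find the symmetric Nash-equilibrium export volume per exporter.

81.5

A representative exporter's profit is π_i = x_i(384 − X) − 58x_i, with X = x_i + Σ_{j≠i} x_j.
First-order condition: 326 − 2x_i − Σ_{j≠i} x_j = 0.
With identical exporters, set every x_j = x: then 326 − 2x − 2x = 0, i.e. x = 326/4 = 81.5.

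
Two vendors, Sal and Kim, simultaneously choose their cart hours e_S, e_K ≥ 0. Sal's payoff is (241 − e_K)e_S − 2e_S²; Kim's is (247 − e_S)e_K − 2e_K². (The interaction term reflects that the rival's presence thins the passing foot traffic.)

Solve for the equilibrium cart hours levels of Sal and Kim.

Expanding Sal's payoff: 241e_S − e_Ke_S − 2e_S².
∂π/∂e_S = 241 − e_K − 4e_S = 0, so e_S = 60.25 − 0.25e_K.
Likewise for Kim: e_K = 61.75 − 0.25e_S.
Solving the two reaction functions simultaneously: (1 − (−0.25)(−0.25))e_S = 60.25 − 0.25·61.75, so 0.9375e_S = 44.8125 and e_S = 47.8.
Then e_K = 61.75 − 0.25·47.8 = 49.8.

47.8, 49.8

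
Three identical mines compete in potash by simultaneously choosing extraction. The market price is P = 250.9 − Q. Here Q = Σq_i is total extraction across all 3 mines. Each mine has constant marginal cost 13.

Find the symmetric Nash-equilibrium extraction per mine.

59.475

A representative mine's profit is π_i = q_i(250.9 − Q) − 13q_i, with Q = q_i + Σ_{j≠i} q_j.
First-order condition: 237.9 − 2q_i − Σ_{j≠i} q_j = 0.
In a symmetric equilibrium every mine chooses the same q, so Σ_{j≠i} q_j = 2q. The condition becomes 237.9 − 4q = 0, giving q = 237.9/4 = 59.475.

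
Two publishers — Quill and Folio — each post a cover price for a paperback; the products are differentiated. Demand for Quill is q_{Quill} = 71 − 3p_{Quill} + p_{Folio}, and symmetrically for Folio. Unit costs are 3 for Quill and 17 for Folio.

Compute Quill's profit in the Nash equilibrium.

604.92

Quill's profit: π = (p_{Quill} − 3)(71 − 3p_{Quill} + p_{Folio}).
∂π/∂p_{Quill} = 80 − 6p_{Quill} + p_{Folio} = 0 ⇒ p_{Quill} = 40/3 + (1/6)p_{Folio}.
Similarly p_{Folio} = 61/3 + (1/6)p_{Quill}.
Solving the two reaction functions simultaneously: (1 − (1/6)(1/6))p_{Quill} = 40/3 + (1/6)·(61/3), so (35/36)p_{Quill} = 301/18 and p_{Quill} = 17.2.
Then p_{Folio} = 61/3 + (1/6)·17.2 = 23.2.
q_{Quill} = 71 − 3·17.2 + 23.2 = 42.6.
Profit = (17.2 − 3)·42.6 = 604.92.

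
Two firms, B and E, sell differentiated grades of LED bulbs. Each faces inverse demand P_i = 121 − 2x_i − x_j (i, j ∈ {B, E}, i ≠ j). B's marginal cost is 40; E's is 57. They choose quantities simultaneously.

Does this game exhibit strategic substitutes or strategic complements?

strategic substitutes

Firm B's profit: π = x_B(121 − 2x_B − x_E) − 40x_B.
∂π/∂x_B = 81 − 4x_B − x_E = 0 ⇒ x_B = 20.25 − 0.25x_E.
The best-response slope dx_B/dx_E = −0.25 < 0: the reaction function is downward-sloping, so the choices are strategic substitutes.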